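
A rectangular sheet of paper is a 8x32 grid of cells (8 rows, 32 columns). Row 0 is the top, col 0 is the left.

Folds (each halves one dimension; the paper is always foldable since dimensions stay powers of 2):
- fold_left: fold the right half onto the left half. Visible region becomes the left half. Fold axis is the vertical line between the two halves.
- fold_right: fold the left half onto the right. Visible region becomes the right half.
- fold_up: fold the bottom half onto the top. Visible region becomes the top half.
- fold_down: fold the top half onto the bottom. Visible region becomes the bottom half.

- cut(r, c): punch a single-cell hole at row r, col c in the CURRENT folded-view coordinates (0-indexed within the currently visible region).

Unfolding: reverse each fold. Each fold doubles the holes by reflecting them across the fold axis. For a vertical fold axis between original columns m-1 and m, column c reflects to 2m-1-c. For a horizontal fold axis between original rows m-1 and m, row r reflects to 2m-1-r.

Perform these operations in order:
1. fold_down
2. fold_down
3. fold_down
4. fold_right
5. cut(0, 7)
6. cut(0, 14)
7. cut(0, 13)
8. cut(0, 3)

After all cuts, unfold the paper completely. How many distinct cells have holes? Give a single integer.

Op 1 fold_down: fold axis h@4; visible region now rows[4,8) x cols[0,32) = 4x32
Op 2 fold_down: fold axis h@6; visible region now rows[6,8) x cols[0,32) = 2x32
Op 3 fold_down: fold axis h@7; visible region now rows[7,8) x cols[0,32) = 1x32
Op 4 fold_right: fold axis v@16; visible region now rows[7,8) x cols[16,32) = 1x16
Op 5 cut(0, 7): punch at orig (7,23); cuts so far [(7, 23)]; region rows[7,8) x cols[16,32) = 1x16
Op 6 cut(0, 14): punch at orig (7,30); cuts so far [(7, 23), (7, 30)]; region rows[7,8) x cols[16,32) = 1x16
Op 7 cut(0, 13): punch at orig (7,29); cuts so far [(7, 23), (7, 29), (7, 30)]; region rows[7,8) x cols[16,32) = 1x16
Op 8 cut(0, 3): punch at orig (7,19); cuts so far [(7, 19), (7, 23), (7, 29), (7, 30)]; region rows[7,8) x cols[16,32) = 1x16
Unfold 1 (reflect across v@16): 8 holes -> [(7, 1), (7, 2), (7, 8), (7, 12), (7, 19), (7, 23), (7, 29), (7, 30)]
Unfold 2 (reflect across h@7): 16 holes -> [(6, 1), (6, 2), (6, 8), (6, 12), (6, 19), (6, 23), (6, 29), (6, 30), (7, 1), (7, 2), (7, 8), (7, 12), (7, 19), (7, 23), (7, 29), (7, 30)]
Unfold 3 (reflect across h@6): 32 holes -> [(4, 1), (4, 2), (4, 8), (4, 12), (4, 19), (4, 23), (4, 29), (4, 30), (5, 1), (5, 2), (5, 8), (5, 12), (5, 19), (5, 23), (5, 29), (5, 30), (6, 1), (6, 2), (6, 8), (6, 12), (6, 19), (6, 23), (6, 29), (6, 30), (7, 1), (7, 2), (7, 8), (7, 12), (7, 19), (7, 23), (7, 29), (7, 30)]
Unfold 4 (reflect across h@4): 64 holes -> [(0, 1), (0, 2), (0, 8), (0, 12), (0, 19), (0, 23), (0, 29), (0, 30), (1, 1), (1, 2), (1, 8), (1, 12), (1, 19), (1, 23), (1, 29), (1, 30), (2, 1), (2, 2), (2, 8), (2, 12), (2, 19), (2, 23), (2, 29), (2, 30), (3, 1), (3, 2), (3, 8), (3, 12), (3, 19), (3, 23), (3, 29), (3, 30), (4, 1), (4, 2), (4, 8), (4, 12), (4, 19), (4, 23), (4, 29), (4, 30), (5, 1), (5, 2), (5, 8), (5, 12), (5, 19), (5, 23), (5, 29), (5, 30), (6, 1), (6, 2), (6, 8), (6, 12), (6, 19), (6, 23), (6, 29), (6, 30), (7, 1), (7, 2), (7, 8), (7, 12), (7, 19), (7, 23), (7, 29), (7, 30)]

Answer: 64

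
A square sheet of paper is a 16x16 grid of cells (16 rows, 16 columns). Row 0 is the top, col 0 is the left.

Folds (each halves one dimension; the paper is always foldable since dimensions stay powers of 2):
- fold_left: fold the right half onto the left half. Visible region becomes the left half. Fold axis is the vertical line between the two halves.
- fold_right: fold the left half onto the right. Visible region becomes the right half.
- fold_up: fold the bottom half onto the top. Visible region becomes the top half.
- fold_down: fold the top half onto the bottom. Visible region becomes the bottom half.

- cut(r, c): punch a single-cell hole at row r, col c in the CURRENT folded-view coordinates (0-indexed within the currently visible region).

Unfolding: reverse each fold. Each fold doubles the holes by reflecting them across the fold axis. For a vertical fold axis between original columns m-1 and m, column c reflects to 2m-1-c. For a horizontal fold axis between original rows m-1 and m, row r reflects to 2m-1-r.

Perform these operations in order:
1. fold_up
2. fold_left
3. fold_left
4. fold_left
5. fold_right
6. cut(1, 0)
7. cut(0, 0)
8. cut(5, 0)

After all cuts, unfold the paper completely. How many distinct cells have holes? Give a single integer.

Op 1 fold_up: fold axis h@8; visible region now rows[0,8) x cols[0,16) = 8x16
Op 2 fold_left: fold axis v@8; visible region now rows[0,8) x cols[0,8) = 8x8
Op 3 fold_left: fold axis v@4; visible region now rows[0,8) x cols[0,4) = 8x4
Op 4 fold_left: fold axis v@2; visible region now rows[0,8) x cols[0,2) = 8x2
Op 5 fold_right: fold axis v@1; visible region now rows[0,8) x cols[1,2) = 8x1
Op 6 cut(1, 0): punch at orig (1,1); cuts so far [(1, 1)]; region rows[0,8) x cols[1,2) = 8x1
Op 7 cut(0, 0): punch at orig (0,1); cuts so far [(0, 1), (1, 1)]; region rows[0,8) x cols[1,2) = 8x1
Op 8 cut(5, 0): punch at orig (5,1); cuts so far [(0, 1), (1, 1), (5, 1)]; region rows[0,8) x cols[1,2) = 8x1
Unfold 1 (reflect across v@1): 6 holes -> [(0, 0), (0, 1), (1, 0), (1, 1), (5, 0), (5, 1)]
Unfold 2 (reflect across v@2): 12 holes -> [(0, 0), (0, 1), (0, 2), (0, 3), (1, 0), (1, 1), (1, 2), (1, 3), (5, 0), (5, 1), (5, 2), (5, 3)]
Unfold 3 (reflect across v@4): 24 holes -> [(0, 0), (0, 1), (0, 2), (0, 3), (0, 4), (0, 5), (0, 6), (0, 7), (1, 0), (1, 1), (1, 2), (1, 3), (1, 4), (1, 5), (1, 6), (1, 7), (5, 0), (5, 1), (5, 2), (5, 3), (5, 4), (5, 5), (5, 6), (5, 7)]
Unfold 4 (reflect across v@8): 48 holes -> [(0, 0), (0, 1), (0, 2), (0, 3), (0, 4), (0, 5), (0, 6), (0, 7), (0, 8), (0, 9), (0, 10), (0, 11), (0, 12), (0, 13), (0, 14), (0, 15), (1, 0), (1, 1), (1, 2), (1, 3), (1, 4), (1, 5), (1, 6), (1, 7), (1, 8), (1, 9), (1, 10), (1, 11), (1, 12), (1, 13), (1, 14), (1, 15), (5, 0), (5, 1), (5, 2), (5, 3), (5, 4), (5, 5), (5, 6), (5, 7), (5, 8), (5, 9), (5, 10), (5, 11), (5, 12), (5, 13), (5, 14), (5, 15)]
Unfold 5 (reflect across h@8): 96 holes -> [(0, 0), (0, 1), (0, 2), (0, 3), (0, 4), (0, 5), (0, 6), (0, 7), (0, 8), (0, 9), (0, 10), (0, 11), (0, 12), (0, 13), (0, 14), (0, 15), (1, 0), (1, 1), (1, 2), (1, 3), (1, 4), (1, 5), (1, 6), (1, 7), (1, 8), (1, 9), (1, 10), (1, 11), (1, 12), (1, 13), (1, 14), (1, 15), (5, 0), (5, 1), (5, 2), (5, 3), (5, 4), (5, 5), (5, 6), (5, 7), (5, 8), (5, 9), (5, 10), (5, 11), (5, 12), (5, 13), (5, 14), (5, 15), (10, 0), (10, 1), (10, 2), (10, 3), (10, 4), (10, 5), (10, 6), (10, 7), (10, 8), (10, 9), (10, 10), (10, 11), (10, 12), (10, 13), (10, 14), (10, 15), (14, 0), (14, 1), (14, 2), (14, 3), (14, 4), (14, 5), (14, 6), (14, 7), (14, 8), (14, 9), (14, 10), (14, 11), (14, 12), (14, 13), (14, 14), (14, 15), (15, 0), (15, 1), (15, 2), (15, 3), (15, 4), (15, 5), (15, 6), (15, 7), (15, 8), (15, 9), (15, 10), (15, 11), (15, 12), (15, 13), (15, 14), (15, 15)]

Answer: 96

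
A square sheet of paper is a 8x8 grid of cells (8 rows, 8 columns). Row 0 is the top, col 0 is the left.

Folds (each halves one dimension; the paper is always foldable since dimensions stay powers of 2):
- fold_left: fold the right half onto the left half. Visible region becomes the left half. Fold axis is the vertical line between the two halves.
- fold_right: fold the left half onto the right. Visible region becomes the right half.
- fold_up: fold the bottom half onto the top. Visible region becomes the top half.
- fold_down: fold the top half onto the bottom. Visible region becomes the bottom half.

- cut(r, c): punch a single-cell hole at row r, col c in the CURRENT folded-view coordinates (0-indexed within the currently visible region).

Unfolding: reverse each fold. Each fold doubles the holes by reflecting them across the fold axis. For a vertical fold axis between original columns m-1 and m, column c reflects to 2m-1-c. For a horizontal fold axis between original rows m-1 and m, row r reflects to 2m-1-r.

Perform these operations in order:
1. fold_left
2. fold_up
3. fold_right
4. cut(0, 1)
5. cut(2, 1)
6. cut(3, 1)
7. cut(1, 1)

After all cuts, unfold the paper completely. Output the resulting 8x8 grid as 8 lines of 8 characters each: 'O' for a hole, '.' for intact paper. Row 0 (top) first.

Op 1 fold_left: fold axis v@4; visible region now rows[0,8) x cols[0,4) = 8x4
Op 2 fold_up: fold axis h@4; visible region now rows[0,4) x cols[0,4) = 4x4
Op 3 fold_right: fold axis v@2; visible region now rows[0,4) x cols[2,4) = 4x2
Op 4 cut(0, 1): punch at orig (0,3); cuts so far [(0, 3)]; region rows[0,4) x cols[2,4) = 4x2
Op 5 cut(2, 1): punch at orig (2,3); cuts so far [(0, 3), (2, 3)]; region rows[0,4) x cols[2,4) = 4x2
Op 6 cut(3, 1): punch at orig (3,3); cuts so far [(0, 3), (2, 3), (3, 3)]; region rows[0,4) x cols[2,4) = 4x2
Op 7 cut(1, 1): punch at orig (1,3); cuts so far [(0, 3), (1, 3), (2, 3), (3, 3)]; region rows[0,4) x cols[2,4) = 4x2
Unfold 1 (reflect across v@2): 8 holes -> [(0, 0), (0, 3), (1, 0), (1, 3), (2, 0), (2, 3), (3, 0), (3, 3)]
Unfold 2 (reflect across h@4): 16 holes -> [(0, 0), (0, 3), (1, 0), (1, 3), (2, 0), (2, 3), (3, 0), (3, 3), (4, 0), (4, 3), (5, 0), (5, 3), (6, 0), (6, 3), (7, 0), (7, 3)]
Unfold 3 (reflect across v@4): 32 holes -> [(0, 0), (0, 3), (0, 4), (0, 7), (1, 0), (1, 3), (1, 4), (1, 7), (2, 0), (2, 3), (2, 4), (2, 7), (3, 0), (3, 3), (3, 4), (3, 7), (4, 0), (4, 3), (4, 4), (4, 7), (5, 0), (5, 3), (5, 4), (5, 7), (6, 0), (6, 3), (6, 4), (6, 7), (7, 0), (7, 3), (7, 4), (7, 7)]

Answer: O..OO..O
O..OO..O
O..OO..O
O..OO..O
O..OO..O
O..OO..O
O..OO..O
O..OO..O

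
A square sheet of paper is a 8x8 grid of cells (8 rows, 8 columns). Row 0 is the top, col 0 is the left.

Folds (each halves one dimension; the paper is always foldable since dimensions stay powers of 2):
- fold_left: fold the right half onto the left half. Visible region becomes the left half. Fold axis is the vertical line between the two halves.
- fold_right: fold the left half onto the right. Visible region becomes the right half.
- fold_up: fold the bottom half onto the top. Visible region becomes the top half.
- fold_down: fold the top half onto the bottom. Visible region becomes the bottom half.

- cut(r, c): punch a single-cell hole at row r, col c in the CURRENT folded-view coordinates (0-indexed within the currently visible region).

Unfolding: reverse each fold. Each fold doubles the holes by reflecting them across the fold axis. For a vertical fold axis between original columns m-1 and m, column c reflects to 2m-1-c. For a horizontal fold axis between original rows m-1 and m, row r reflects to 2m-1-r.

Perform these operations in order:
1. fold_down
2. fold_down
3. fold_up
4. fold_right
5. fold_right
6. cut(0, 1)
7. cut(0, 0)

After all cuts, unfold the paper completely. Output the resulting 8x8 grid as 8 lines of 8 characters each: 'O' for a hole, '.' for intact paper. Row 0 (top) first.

Op 1 fold_down: fold axis h@4; visible region now rows[4,8) x cols[0,8) = 4x8
Op 2 fold_down: fold axis h@6; visible region now rows[6,8) x cols[0,8) = 2x8
Op 3 fold_up: fold axis h@7; visible region now rows[6,7) x cols[0,8) = 1x8
Op 4 fold_right: fold axis v@4; visible region now rows[6,7) x cols[4,8) = 1x4
Op 5 fold_right: fold axis v@6; visible region now rows[6,7) x cols[6,8) = 1x2
Op 6 cut(0, 1): punch at orig (6,7); cuts so far [(6, 7)]; region rows[6,7) x cols[6,8) = 1x2
Op 7 cut(0, 0): punch at orig (6,6); cuts so far [(6, 6), (6, 7)]; region rows[6,7) x cols[6,8) = 1x2
Unfold 1 (reflect across v@6): 4 holes -> [(6, 4), (6, 5), (6, 6), (6, 7)]
Unfold 2 (reflect across v@4): 8 holes -> [(6, 0), (6, 1), (6, 2), (6, 3), (6, 4), (6, 5), (6, 6), (6, 7)]
Unfold 3 (reflect across h@7): 16 holes -> [(6, 0), (6, 1), (6, 2), (6, 3), (6, 4), (6, 5), (6, 6), (6, 7), (7, 0), (7, 1), (7, 2), (7, 3), (7, 4), (7, 5), (7, 6), (7, 7)]
Unfold 4 (reflect across h@6): 32 holes -> [(4, 0), (4, 1), (4, 2), (4, 3), (4, 4), (4, 5), (4, 6), (4, 7), (5, 0), (5, 1), (5, 2), (5, 3), (5, 4), (5, 5), (5, 6), (5, 7), (6, 0), (6, 1), (6, 2), (6, 3), (6, 4), (6, 5), (6, 6), (6, 7), (7, 0), (7, 1), (7, 2), (7, 3), (7, 4), (7, 5), (7, 6), (7, 7)]
Unfold 5 (reflect across h@4): 64 holes -> [(0, 0), (0, 1), (0, 2), (0, 3), (0, 4), (0, 5), (0, 6), (0, 7), (1, 0), (1, 1), (1, 2), (1, 3), (1, 4), (1, 5), (1, 6), (1, 7), (2, 0), (2, 1), (2, 2), (2, 3), (2, 4), (2, 5), (2, 6), (2, 7), (3, 0), (3, 1), (3, 2), (3, 3), (3, 4), (3, 5), (3, 6), (3, 7), (4, 0), (4, 1), (4, 2), (4, 3), (4, 4), (4, 5), (4, 6), (4, 7), (5, 0), (5, 1), (5, 2), (5, 3), (5, 4), (5, 5), (5, 6), (5, 7), (6, 0), (6, 1), (6, 2), (6, 3), (6, 4), (6, 5), (6, 6), (6, 7), (7, 0), (7, 1), (7, 2), (7, 3), (7, 4), (7, 5), (7, 6), (7, 7)]

Answer: OOOOOOOO
OOOOOOOO
OOOOOOOO
OOOOOOOO
OOOOOOOO
OOOOOOOO
OOOOOOOO
OOOOOOOO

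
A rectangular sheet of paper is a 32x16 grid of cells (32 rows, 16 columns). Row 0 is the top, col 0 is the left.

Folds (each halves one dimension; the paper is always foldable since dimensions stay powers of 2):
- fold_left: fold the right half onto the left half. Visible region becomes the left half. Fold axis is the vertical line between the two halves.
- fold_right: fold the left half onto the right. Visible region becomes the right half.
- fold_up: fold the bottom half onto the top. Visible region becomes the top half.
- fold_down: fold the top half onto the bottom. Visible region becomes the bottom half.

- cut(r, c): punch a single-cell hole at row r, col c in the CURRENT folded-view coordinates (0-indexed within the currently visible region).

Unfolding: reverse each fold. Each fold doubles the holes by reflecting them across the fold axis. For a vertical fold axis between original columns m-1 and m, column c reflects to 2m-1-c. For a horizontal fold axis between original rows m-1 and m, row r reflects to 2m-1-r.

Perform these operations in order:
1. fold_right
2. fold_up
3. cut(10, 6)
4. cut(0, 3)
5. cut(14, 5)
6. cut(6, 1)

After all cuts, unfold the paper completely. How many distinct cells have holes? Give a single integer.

Answer: 16

Derivation:
Op 1 fold_right: fold axis v@8; visible region now rows[0,32) x cols[8,16) = 32x8
Op 2 fold_up: fold axis h@16; visible region now rows[0,16) x cols[8,16) = 16x8
Op 3 cut(10, 6): punch at orig (10,14); cuts so far [(10, 14)]; region rows[0,16) x cols[8,16) = 16x8
Op 4 cut(0, 3): punch at orig (0,11); cuts so far [(0, 11), (10, 14)]; region rows[0,16) x cols[8,16) = 16x8
Op 5 cut(14, 5): punch at orig (14,13); cuts so far [(0, 11), (10, 14), (14, 13)]; region rows[0,16) x cols[8,16) = 16x8
Op 6 cut(6, 1): punch at orig (6,9); cuts so far [(0, 11), (6, 9), (10, 14), (14, 13)]; region rows[0,16) x cols[8,16) = 16x8
Unfold 1 (reflect across h@16): 8 holes -> [(0, 11), (6, 9), (10, 14), (14, 13), (17, 13), (21, 14), (25, 9), (31, 11)]
Unfold 2 (reflect across v@8): 16 holes -> [(0, 4), (0, 11), (6, 6), (6, 9), (10, 1), (10, 14), (14, 2), (14, 13), (17, 2), (17, 13), (21, 1), (21, 14), (25, 6), (25, 9), (31, 4), (31, 11)]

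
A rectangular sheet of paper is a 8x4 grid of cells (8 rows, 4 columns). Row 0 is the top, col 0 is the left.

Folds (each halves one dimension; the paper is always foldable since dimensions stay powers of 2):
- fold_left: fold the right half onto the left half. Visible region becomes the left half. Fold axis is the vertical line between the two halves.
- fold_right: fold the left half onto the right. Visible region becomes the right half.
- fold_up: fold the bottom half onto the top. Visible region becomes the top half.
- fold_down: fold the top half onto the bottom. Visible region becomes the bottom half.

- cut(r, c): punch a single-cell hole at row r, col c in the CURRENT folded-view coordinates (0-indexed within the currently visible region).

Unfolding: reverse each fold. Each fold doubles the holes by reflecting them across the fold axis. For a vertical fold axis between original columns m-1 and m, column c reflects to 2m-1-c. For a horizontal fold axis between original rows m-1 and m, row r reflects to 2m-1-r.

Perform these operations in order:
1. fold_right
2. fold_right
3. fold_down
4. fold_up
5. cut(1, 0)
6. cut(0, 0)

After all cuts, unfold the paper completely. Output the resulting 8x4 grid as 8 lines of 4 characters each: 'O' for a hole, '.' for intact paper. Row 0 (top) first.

Answer: OOOO
OOOO
OOOO
OOOO
OOOO
OOOO
OOOO
OOOO

Derivation:
Op 1 fold_right: fold axis v@2; visible region now rows[0,8) x cols[2,4) = 8x2
Op 2 fold_right: fold axis v@3; visible region now rows[0,8) x cols[3,4) = 8x1
Op 3 fold_down: fold axis h@4; visible region now rows[4,8) x cols[3,4) = 4x1
Op 4 fold_up: fold axis h@6; visible region now rows[4,6) x cols[3,4) = 2x1
Op 5 cut(1, 0): punch at orig (5,3); cuts so far [(5, 3)]; region rows[4,6) x cols[3,4) = 2x1
Op 6 cut(0, 0): punch at orig (4,3); cuts so far [(4, 3), (5, 3)]; region rows[4,6) x cols[3,4) = 2x1
Unfold 1 (reflect across h@6): 4 holes -> [(4, 3), (5, 3), (6, 3), (7, 3)]
Unfold 2 (reflect across h@4): 8 holes -> [(0, 3), (1, 3), (2, 3), (3, 3), (4, 3), (5, 3), (6, 3), (7, 3)]
Unfold 3 (reflect across v@3): 16 holes -> [(0, 2), (0, 3), (1, 2), (1, 3), (2, 2), (2, 3), (3, 2), (3, 3), (4, 2), (4, 3), (5, 2), (5, 3), (6, 2), (6, 3), (7, 2), (7, 3)]
Unfold 4 (reflect across v@2): 32 holes -> [(0, 0), (0, 1), (0, 2), (0, 3), (1, 0), (1, 1), (1, 2), (1, 3), (2, 0), (2, 1), (2, 2), (2, 3), (3, 0), (3, 1), (3, 2), (3, 3), (4, 0), (4, 1), (4, 2), (4, 3), (5, 0), (5, 1), (5, 2), (5, 3), (6, 0), (6, 1), (6, 2), (6, 3), (7, 0), (7, 1), (7, 2), (7, 3)]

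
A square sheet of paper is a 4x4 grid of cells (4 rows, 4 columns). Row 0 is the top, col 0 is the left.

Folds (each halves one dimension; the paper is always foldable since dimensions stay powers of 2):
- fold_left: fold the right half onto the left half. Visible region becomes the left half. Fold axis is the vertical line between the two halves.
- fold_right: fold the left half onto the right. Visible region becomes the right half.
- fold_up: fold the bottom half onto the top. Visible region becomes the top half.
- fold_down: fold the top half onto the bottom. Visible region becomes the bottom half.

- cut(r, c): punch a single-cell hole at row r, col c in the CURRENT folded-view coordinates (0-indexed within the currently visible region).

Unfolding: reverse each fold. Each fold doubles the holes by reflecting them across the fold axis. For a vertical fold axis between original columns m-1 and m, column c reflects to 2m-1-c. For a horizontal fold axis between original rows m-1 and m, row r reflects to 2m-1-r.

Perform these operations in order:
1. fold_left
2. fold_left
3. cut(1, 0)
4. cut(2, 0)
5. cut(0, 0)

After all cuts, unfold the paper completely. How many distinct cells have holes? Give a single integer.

Answer: 12

Derivation:
Op 1 fold_left: fold axis v@2; visible region now rows[0,4) x cols[0,2) = 4x2
Op 2 fold_left: fold axis v@1; visible region now rows[0,4) x cols[0,1) = 4x1
Op 3 cut(1, 0): punch at orig (1,0); cuts so far [(1, 0)]; region rows[0,4) x cols[0,1) = 4x1
Op 4 cut(2, 0): punch at orig (2,0); cuts so far [(1, 0), (2, 0)]; region rows[0,4) x cols[0,1) = 4x1
Op 5 cut(0, 0): punch at orig (0,0); cuts so far [(0, 0), (1, 0), (2, 0)]; region rows[0,4) x cols[0,1) = 4x1
Unfold 1 (reflect across v@1): 6 holes -> [(0, 0), (0, 1), (1, 0), (1, 1), (2, 0), (2, 1)]
Unfold 2 (reflect across v@2): 12 holes -> [(0, 0), (0, 1), (0, 2), (0, 3), (1, 0), (1, 1), (1, 2), (1, 3), (2, 0), (2, 1), (2, 2), (2, 3)]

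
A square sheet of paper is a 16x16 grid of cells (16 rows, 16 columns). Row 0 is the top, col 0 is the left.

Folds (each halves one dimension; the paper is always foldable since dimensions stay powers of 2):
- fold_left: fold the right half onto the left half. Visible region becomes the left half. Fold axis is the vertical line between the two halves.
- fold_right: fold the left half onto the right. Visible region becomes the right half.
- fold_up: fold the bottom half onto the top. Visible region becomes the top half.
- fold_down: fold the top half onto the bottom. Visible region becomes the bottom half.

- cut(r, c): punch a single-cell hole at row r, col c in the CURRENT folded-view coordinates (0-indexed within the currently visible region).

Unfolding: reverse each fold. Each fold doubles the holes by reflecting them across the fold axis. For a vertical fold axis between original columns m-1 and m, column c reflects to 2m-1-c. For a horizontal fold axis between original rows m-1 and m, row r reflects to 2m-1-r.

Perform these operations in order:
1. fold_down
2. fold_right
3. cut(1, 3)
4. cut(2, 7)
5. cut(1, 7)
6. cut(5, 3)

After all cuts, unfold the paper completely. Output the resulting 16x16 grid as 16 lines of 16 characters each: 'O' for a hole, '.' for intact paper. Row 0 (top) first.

Op 1 fold_down: fold axis h@8; visible region now rows[8,16) x cols[0,16) = 8x16
Op 2 fold_right: fold axis v@8; visible region now rows[8,16) x cols[8,16) = 8x8
Op 3 cut(1, 3): punch at orig (9,11); cuts so far [(9, 11)]; region rows[8,16) x cols[8,16) = 8x8
Op 4 cut(2, 7): punch at orig (10,15); cuts so far [(9, 11), (10, 15)]; region rows[8,16) x cols[8,16) = 8x8
Op 5 cut(1, 7): punch at orig (9,15); cuts so far [(9, 11), (9, 15), (10, 15)]; region rows[8,16) x cols[8,16) = 8x8
Op 6 cut(5, 3): punch at orig (13,11); cuts so far [(9, 11), (9, 15), (10, 15), (13, 11)]; region rows[8,16) x cols[8,16) = 8x8
Unfold 1 (reflect across v@8): 8 holes -> [(9, 0), (9, 4), (9, 11), (9, 15), (10, 0), (10, 15), (13, 4), (13, 11)]
Unfold 2 (reflect across h@8): 16 holes -> [(2, 4), (2, 11), (5, 0), (5, 15), (6, 0), (6, 4), (6, 11), (6, 15), (9, 0), (9, 4), (9, 11), (9, 15), (10, 0), (10, 15), (13, 4), (13, 11)]

Answer: ................
................
....O......O....
................
................
O..............O
O...O......O...O
................
................
O...O......O...O
O..............O
................
................
....O......O....
................
................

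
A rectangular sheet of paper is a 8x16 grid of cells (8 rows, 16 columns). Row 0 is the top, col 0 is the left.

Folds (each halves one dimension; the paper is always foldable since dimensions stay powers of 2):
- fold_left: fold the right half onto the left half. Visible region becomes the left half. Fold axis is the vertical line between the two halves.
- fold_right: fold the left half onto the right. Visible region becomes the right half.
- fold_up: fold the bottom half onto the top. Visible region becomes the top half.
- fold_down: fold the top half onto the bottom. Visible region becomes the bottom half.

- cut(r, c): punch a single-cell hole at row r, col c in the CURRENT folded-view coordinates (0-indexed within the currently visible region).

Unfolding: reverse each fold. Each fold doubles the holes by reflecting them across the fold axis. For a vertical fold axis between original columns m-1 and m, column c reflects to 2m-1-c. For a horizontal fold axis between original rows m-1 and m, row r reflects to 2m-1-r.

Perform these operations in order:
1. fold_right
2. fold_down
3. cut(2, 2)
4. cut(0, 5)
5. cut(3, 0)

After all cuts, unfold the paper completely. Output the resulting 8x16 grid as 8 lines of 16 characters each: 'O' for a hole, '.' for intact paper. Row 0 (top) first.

Answer: .......OO.......
.....O....O.....
................
..O..........O..
..O..........O..
................
.....O....O.....
.......OO.......

Derivation:
Op 1 fold_right: fold axis v@8; visible region now rows[0,8) x cols[8,16) = 8x8
Op 2 fold_down: fold axis h@4; visible region now rows[4,8) x cols[8,16) = 4x8
Op 3 cut(2, 2): punch at orig (6,10); cuts so far [(6, 10)]; region rows[4,8) x cols[8,16) = 4x8
Op 4 cut(0, 5): punch at orig (4,13); cuts so far [(4, 13), (6, 10)]; region rows[4,8) x cols[8,16) = 4x8
Op 5 cut(3, 0): punch at orig (7,8); cuts so far [(4, 13), (6, 10), (7, 8)]; region rows[4,8) x cols[8,16) = 4x8
Unfold 1 (reflect across h@4): 6 holes -> [(0, 8), (1, 10), (3, 13), (4, 13), (6, 10), (7, 8)]
Unfold 2 (reflect across v@8): 12 holes -> [(0, 7), (0, 8), (1, 5), (1, 10), (3, 2), (3, 13), (4, 2), (4, 13), (6, 5), (6, 10), (7, 7), (7, 8)]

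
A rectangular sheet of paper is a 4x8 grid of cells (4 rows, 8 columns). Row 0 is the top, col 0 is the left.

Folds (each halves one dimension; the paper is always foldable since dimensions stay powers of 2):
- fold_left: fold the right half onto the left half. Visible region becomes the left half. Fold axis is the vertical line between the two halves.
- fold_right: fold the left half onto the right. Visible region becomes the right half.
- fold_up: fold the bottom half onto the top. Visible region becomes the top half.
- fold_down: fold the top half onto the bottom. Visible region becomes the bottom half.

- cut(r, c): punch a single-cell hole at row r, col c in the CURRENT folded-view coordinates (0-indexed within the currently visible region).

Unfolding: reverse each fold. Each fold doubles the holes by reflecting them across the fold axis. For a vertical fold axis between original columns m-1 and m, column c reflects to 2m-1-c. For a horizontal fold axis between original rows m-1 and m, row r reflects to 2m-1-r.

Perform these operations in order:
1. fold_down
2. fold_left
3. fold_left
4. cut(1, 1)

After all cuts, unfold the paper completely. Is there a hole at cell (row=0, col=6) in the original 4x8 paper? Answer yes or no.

Answer: yes

Derivation:
Op 1 fold_down: fold axis h@2; visible region now rows[2,4) x cols[0,8) = 2x8
Op 2 fold_left: fold axis v@4; visible region now rows[2,4) x cols[0,4) = 2x4
Op 3 fold_left: fold axis v@2; visible region now rows[2,4) x cols[0,2) = 2x2
Op 4 cut(1, 1): punch at orig (3,1); cuts so far [(3, 1)]; region rows[2,4) x cols[0,2) = 2x2
Unfold 1 (reflect across v@2): 2 holes -> [(3, 1), (3, 2)]
Unfold 2 (reflect across v@4): 4 holes -> [(3, 1), (3, 2), (3, 5), (3, 6)]
Unfold 3 (reflect across h@2): 8 holes -> [(0, 1), (0, 2), (0, 5), (0, 6), (3, 1), (3, 2), (3, 5), (3, 6)]
Holes: [(0, 1), (0, 2), (0, 5), (0, 6), (3, 1), (3, 2), (3, 5), (3, 6)]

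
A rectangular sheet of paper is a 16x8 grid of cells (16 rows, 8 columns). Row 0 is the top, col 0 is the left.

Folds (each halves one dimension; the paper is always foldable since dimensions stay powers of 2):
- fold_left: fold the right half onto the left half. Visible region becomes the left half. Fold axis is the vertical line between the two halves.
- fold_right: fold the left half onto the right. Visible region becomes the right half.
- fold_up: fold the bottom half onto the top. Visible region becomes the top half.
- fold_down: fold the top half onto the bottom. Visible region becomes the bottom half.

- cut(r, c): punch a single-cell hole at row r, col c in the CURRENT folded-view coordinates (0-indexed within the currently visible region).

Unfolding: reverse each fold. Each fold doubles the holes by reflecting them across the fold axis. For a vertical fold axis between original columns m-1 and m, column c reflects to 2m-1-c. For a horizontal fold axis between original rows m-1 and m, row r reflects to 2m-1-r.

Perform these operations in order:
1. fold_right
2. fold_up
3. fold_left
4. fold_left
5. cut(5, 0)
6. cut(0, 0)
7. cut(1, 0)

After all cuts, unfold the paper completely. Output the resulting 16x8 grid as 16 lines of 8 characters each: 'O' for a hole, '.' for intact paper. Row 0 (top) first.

Answer: OOOOOOOO
OOOOOOOO
........
........
........
OOOOOOOO
........
........
........
........
OOOOOOOO
........
........
........
OOOOOOOO
OOOOOOOO

Derivation:
Op 1 fold_right: fold axis v@4; visible region now rows[0,16) x cols[4,8) = 16x4
Op 2 fold_up: fold axis h@8; visible region now rows[0,8) x cols[4,8) = 8x4
Op 3 fold_left: fold axis v@6; visible region now rows[0,8) x cols[4,6) = 8x2
Op 4 fold_left: fold axis v@5; visible region now rows[0,8) x cols[4,5) = 8x1
Op 5 cut(5, 0): punch at orig (5,4); cuts so far [(5, 4)]; region rows[0,8) x cols[4,5) = 8x1
Op 6 cut(0, 0): punch at orig (0,4); cuts so far [(0, 4), (5, 4)]; region rows[0,8) x cols[4,5) = 8x1
Op 7 cut(1, 0): punch at orig (1,4); cuts so far [(0, 4), (1, 4), (5, 4)]; region rows[0,8) x cols[4,5) = 8x1
Unfold 1 (reflect across v@5): 6 holes -> [(0, 4), (0, 5), (1, 4), (1, 5), (5, 4), (5, 5)]
Unfold 2 (reflect across v@6): 12 holes -> [(0, 4), (0, 5), (0, 6), (0, 7), (1, 4), (1, 5), (1, 6), (1, 7), (5, 4), (5, 5), (5, 6), (5, 7)]
Unfold 3 (reflect across h@8): 24 holes -> [(0, 4), (0, 5), (0, 6), (0, 7), (1, 4), (1, 5), (1, 6), (1, 7), (5, 4), (5, 5), (5, 6), (5, 7), (10, 4), (10, 5), (10, 6), (10, 7), (14, 4), (14, 5), (14, 6), (14, 7), (15, 4), (15, 5), (15, 6), (15, 7)]
Unfold 4 (reflect across v@4): 48 holes -> [(0, 0), (0, 1), (0, 2), (0, 3), (0, 4), (0, 5), (0, 6), (0, 7), (1, 0), (1, 1), (1, 2), (1, 3), (1, 4), (1, 5), (1, 6), (1, 7), (5, 0), (5, 1), (5, 2), (5, 3), (5, 4), (5, 5), (5, 6), (5, 7), (10, 0), (10, 1), (10, 2), (10, 3), (10, 4), (10, 5), (10, 6), (10, 7), (14, 0), (14, 1), (14, 2), (14, 3), (14, 4), (14, 5), (14, 6), (14, 7), (15, 0), (15, 1), (15, 2), (15, 3), (15, 4), (15, 5), (15, 6), (15, 7)]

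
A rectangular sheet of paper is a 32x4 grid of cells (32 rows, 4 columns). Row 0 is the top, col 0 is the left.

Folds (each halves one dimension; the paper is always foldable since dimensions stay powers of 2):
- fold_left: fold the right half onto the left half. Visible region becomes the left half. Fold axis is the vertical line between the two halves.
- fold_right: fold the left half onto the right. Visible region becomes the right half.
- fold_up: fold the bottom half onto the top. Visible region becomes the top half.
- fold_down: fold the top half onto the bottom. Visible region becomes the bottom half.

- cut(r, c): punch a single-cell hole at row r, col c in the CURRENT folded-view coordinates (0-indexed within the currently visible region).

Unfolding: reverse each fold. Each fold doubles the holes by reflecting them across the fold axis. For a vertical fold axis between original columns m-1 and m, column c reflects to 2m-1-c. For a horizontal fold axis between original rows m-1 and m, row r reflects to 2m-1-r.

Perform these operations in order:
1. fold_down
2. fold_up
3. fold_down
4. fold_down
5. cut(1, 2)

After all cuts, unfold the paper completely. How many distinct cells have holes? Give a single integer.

Op 1 fold_down: fold axis h@16; visible region now rows[16,32) x cols[0,4) = 16x4
Op 2 fold_up: fold axis h@24; visible region now rows[16,24) x cols[0,4) = 8x4
Op 3 fold_down: fold axis h@20; visible region now rows[20,24) x cols[0,4) = 4x4
Op 4 fold_down: fold axis h@22; visible region now rows[22,24) x cols[0,4) = 2x4
Op 5 cut(1, 2): punch at orig (23,2); cuts so far [(23, 2)]; region rows[22,24) x cols[0,4) = 2x4
Unfold 1 (reflect across h@22): 2 holes -> [(20, 2), (23, 2)]
Unfold 2 (reflect across h@20): 4 holes -> [(16, 2), (19, 2), (20, 2), (23, 2)]
Unfold 3 (reflect across h@24): 8 holes -> [(16, 2), (19, 2), (20, 2), (23, 2), (24, 2), (27, 2), (28, 2), (31, 2)]
Unfold 4 (reflect across h@16): 16 holes -> [(0, 2), (3, 2), (4, 2), (7, 2), (8, 2), (11, 2), (12, 2), (15, 2), (16, 2), (19, 2), (20, 2), (23, 2), (24, 2), (27, 2), (28, 2), (31, 2)]

Answer: 16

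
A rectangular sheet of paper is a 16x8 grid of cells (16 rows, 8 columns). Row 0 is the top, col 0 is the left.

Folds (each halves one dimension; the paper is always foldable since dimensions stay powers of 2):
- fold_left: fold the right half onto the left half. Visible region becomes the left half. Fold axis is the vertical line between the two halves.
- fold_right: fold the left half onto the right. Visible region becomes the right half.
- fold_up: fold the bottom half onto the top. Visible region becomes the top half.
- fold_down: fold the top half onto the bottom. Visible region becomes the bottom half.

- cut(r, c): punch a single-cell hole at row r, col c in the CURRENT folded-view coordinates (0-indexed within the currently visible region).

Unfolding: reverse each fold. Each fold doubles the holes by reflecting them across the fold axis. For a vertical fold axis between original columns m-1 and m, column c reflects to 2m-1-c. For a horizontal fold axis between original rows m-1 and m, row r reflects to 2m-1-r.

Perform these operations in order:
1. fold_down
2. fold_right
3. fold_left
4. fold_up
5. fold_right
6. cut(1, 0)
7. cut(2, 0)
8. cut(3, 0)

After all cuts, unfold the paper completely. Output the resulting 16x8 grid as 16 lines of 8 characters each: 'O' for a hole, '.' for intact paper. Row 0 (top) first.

Op 1 fold_down: fold axis h@8; visible region now rows[8,16) x cols[0,8) = 8x8
Op 2 fold_right: fold axis v@4; visible region now rows[8,16) x cols[4,8) = 8x4
Op 3 fold_left: fold axis v@6; visible region now rows[8,16) x cols[4,6) = 8x2
Op 4 fold_up: fold axis h@12; visible region now rows[8,12) x cols[4,6) = 4x2
Op 5 fold_right: fold axis v@5; visible region now rows[8,12) x cols[5,6) = 4x1
Op 6 cut(1, 0): punch at orig (9,5); cuts so far [(9, 5)]; region rows[8,12) x cols[5,6) = 4x1
Op 7 cut(2, 0): punch at orig (10,5); cuts so far [(9, 5), (10, 5)]; region rows[8,12) x cols[5,6) = 4x1
Op 8 cut(3, 0): punch at orig (11,5); cuts so far [(9, 5), (10, 5), (11, 5)]; region rows[8,12) x cols[5,6) = 4x1
Unfold 1 (reflect across v@5): 6 holes -> [(9, 4), (9, 5), (10, 4), (10, 5), (11, 4), (11, 5)]
Unfold 2 (reflect across h@12): 12 holes -> [(9, 4), (9, 5), (10, 4), (10, 5), (11, 4), (11, 5), (12, 4), (12, 5), (13, 4), (13, 5), (14, 4), (14, 5)]
Unfold 3 (reflect across v@6): 24 holes -> [(9, 4), (9, 5), (9, 6), (9, 7), (10, 4), (10, 5), (10, 6), (10, 7), (11, 4), (11, 5), (11, 6), (11, 7), (12, 4), (12, 5), (12, 6), (12, 7), (13, 4), (13, 5), (13, 6), (13, 7), (14, 4), (14, 5), (14, 6), (14, 7)]
Unfold 4 (reflect across v@4): 48 holes -> [(9, 0), (9, 1), (9, 2), (9, 3), (9, 4), (9, 5), (9, 6), (9, 7), (10, 0), (10, 1), (10, 2), (10, 3), (10, 4), (10, 5), (10, 6), (10, 7), (11, 0), (11, 1), (11, 2), (11, 3), (11, 4), (11, 5), (11, 6), (11, 7), (12, 0), (12, 1), (12, 2), (12, 3), (12, 4), (12, 5), (12, 6), (12, 7), (13, 0), (13, 1), (13, 2), (13, 3), (13, 4), (13, 5), (13, 6), (13, 7), (14, 0), (14, 1), (14, 2), (14, 3), (14, 4), (14, 5), (14, 6), (14, 7)]
Unfold 5 (reflect across h@8): 96 holes -> [(1, 0), (1, 1), (1, 2), (1, 3), (1, 4), (1, 5), (1, 6), (1, 7), (2, 0), (2, 1), (2, 2), (2, 3), (2, 4), (2, 5), (2, 6), (2, 7), (3, 0), (3, 1), (3, 2), (3, 3), (3, 4), (3, 5), (3, 6), (3, 7), (4, 0), (4, 1), (4, 2), (4, 3), (4, 4), (4, 5), (4, 6), (4, 7), (5, 0), (5, 1), (5, 2), (5, 3), (5, 4), (5, 5), (5, 6), (5, 7), (6, 0), (6, 1), (6, 2), (6, 3), (6, 4), (6, 5), (6, 6), (6, 7), (9, 0), (9, 1), (9, 2), (9, 3), (9, 4), (9, 5), (9, 6), (9, 7), (10, 0), (10, 1), (10, 2), (10, 3), (10, 4), (10, 5), (10, 6), (10, 7), (11, 0), (11, 1), (11, 2), (11, 3), (11, 4), (11, 5), (11, 6), (11, 7), (12, 0), (12, 1), (12, 2), (12, 3), (12, 4), (12, 5), (12, 6), (12, 7), (13, 0), (13, 1), (13, 2), (13, 3), (13, 4), (13, 5), (13, 6), (13, 7), (14, 0), (14, 1), (14, 2), (14, 3), (14, 4), (14, 5), (14, 6), (14, 7)]

Answer: ........
OOOOOOOO
OOOOOOOO
OOOOOOOO
OOOOOOOO
OOOOOOOO
OOOOOOOO
........
........
OOOOOOOO
OOOOOOOO
OOOOOOOO
OOOOOOOO
OOOOOOOO
OOOOOOOO
........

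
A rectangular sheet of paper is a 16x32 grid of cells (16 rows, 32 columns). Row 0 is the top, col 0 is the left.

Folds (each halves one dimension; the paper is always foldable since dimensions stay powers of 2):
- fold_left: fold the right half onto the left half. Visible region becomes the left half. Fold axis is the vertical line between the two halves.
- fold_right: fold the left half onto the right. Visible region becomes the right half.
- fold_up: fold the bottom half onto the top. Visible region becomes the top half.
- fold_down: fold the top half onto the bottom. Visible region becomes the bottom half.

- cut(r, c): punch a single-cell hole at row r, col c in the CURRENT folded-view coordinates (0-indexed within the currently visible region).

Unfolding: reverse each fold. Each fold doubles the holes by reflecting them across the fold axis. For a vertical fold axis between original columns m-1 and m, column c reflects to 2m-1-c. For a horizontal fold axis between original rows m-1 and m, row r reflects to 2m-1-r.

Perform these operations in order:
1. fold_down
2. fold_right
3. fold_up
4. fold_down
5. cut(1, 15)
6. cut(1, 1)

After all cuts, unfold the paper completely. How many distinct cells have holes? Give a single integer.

Op 1 fold_down: fold axis h@8; visible region now rows[8,16) x cols[0,32) = 8x32
Op 2 fold_right: fold axis v@16; visible region now rows[8,16) x cols[16,32) = 8x16
Op 3 fold_up: fold axis h@12; visible region now rows[8,12) x cols[16,32) = 4x16
Op 4 fold_down: fold axis h@10; visible region now rows[10,12) x cols[16,32) = 2x16
Op 5 cut(1, 15): punch at orig (11,31); cuts so far [(11, 31)]; region rows[10,12) x cols[16,32) = 2x16
Op 6 cut(1, 1): punch at orig (11,17); cuts so far [(11, 17), (11, 31)]; region rows[10,12) x cols[16,32) = 2x16
Unfold 1 (reflect across h@10): 4 holes -> [(8, 17), (8, 31), (11, 17), (11, 31)]
Unfold 2 (reflect across h@12): 8 holes -> [(8, 17), (8, 31), (11, 17), (11, 31), (12, 17), (12, 31), (15, 17), (15, 31)]
Unfold 3 (reflect across v@16): 16 holes -> [(8, 0), (8, 14), (8, 17), (8, 31), (11, 0), (11, 14), (11, 17), (11, 31), (12, 0), (12, 14), (12, 17), (12, 31), (15, 0), (15, 14), (15, 17), (15, 31)]
Unfold 4 (reflect across h@8): 32 holes -> [(0, 0), (0, 14), (0, 17), (0, 31), (3, 0), (3, 14), (3, 17), (3, 31), (4, 0), (4, 14), (4, 17), (4, 31), (7, 0), (7, 14), (7, 17), (7, 31), (8, 0), (8, 14), (8, 17), (8, 31), (11, 0), (11, 14), (11, 17), (11, 31), (12, 0), (12, 14), (12, 17), (12, 31), (15, 0), (15, 14), (15, 17), (15, 31)]

Answer: 32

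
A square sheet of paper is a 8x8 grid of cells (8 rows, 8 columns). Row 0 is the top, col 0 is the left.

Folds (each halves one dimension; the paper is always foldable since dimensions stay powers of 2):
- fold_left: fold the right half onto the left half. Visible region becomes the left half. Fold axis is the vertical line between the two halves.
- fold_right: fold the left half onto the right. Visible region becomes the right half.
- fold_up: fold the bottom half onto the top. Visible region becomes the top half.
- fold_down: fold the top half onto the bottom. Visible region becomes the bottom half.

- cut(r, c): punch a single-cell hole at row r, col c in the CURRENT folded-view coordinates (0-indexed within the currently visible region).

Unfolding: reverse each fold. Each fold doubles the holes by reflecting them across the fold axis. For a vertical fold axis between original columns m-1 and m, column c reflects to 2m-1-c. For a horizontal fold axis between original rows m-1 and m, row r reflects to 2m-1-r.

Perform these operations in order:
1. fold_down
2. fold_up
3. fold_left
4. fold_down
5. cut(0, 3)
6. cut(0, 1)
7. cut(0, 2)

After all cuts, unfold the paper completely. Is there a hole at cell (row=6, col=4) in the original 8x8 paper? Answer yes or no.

Answer: yes

Derivation:
Op 1 fold_down: fold axis h@4; visible region now rows[4,8) x cols[0,8) = 4x8
Op 2 fold_up: fold axis h@6; visible region now rows[4,6) x cols[0,8) = 2x8
Op 3 fold_left: fold axis v@4; visible region now rows[4,6) x cols[0,4) = 2x4
Op 4 fold_down: fold axis h@5; visible region now rows[5,6) x cols[0,4) = 1x4
Op 5 cut(0, 3): punch at orig (5,3); cuts so far [(5, 3)]; region rows[5,6) x cols[0,4) = 1x4
Op 6 cut(0, 1): punch at orig (5,1); cuts so far [(5, 1), (5, 3)]; region rows[5,6) x cols[0,4) = 1x4
Op 7 cut(0, 2): punch at orig (5,2); cuts so far [(5, 1), (5, 2), (5, 3)]; region rows[5,6) x cols[0,4) = 1x4
Unfold 1 (reflect across h@5): 6 holes -> [(4, 1), (4, 2), (4, 3), (5, 1), (5, 2), (5, 3)]
Unfold 2 (reflect across v@4): 12 holes -> [(4, 1), (4, 2), (4, 3), (4, 4), (4, 5), (4, 6), (5, 1), (5, 2), (5, 3), (5, 4), (5, 5), (5, 6)]
Unfold 3 (reflect across h@6): 24 holes -> [(4, 1), (4, 2), (4, 3), (4, 4), (4, 5), (4, 6), (5, 1), (5, 2), (5, 3), (5, 4), (5, 5), (5, 6), (6, 1), (6, 2), (6, 3), (6, 4), (6, 5), (6, 6), (7, 1), (7, 2), (7, 3), (7, 4), (7, 5), (7, 6)]
Unfold 4 (reflect across h@4): 48 holes -> [(0, 1), (0, 2), (0, 3), (0, 4), (0, 5), (0, 6), (1, 1), (1, 2), (1, 3), (1, 4), (1, 5), (1, 6), (2, 1), (2, 2), (2, 3), (2, 4), (2, 5), (2, 6), (3, 1), (3, 2), (3, 3), (3, 4), (3, 5), (3, 6), (4, 1), (4, 2), (4, 3), (4, 4), (4, 5), (4, 6), (5, 1), (5, 2), (5, 3), (5, 4), (5, 5), (5, 6), (6, 1), (6, 2), (6, 3), (6, 4), (6, 5), (6, 6), (7, 1), (7, 2), (7, 3), (7, 4), (7, 5), (7, 6)]
Holes: [(0, 1), (0, 2), (0, 3), (0, 4), (0, 5), (0, 6), (1, 1), (1, 2), (1, 3), (1, 4), (1, 5), (1, 6), (2, 1), (2, 2), (2, 3), (2, 4), (2, 5), (2, 6), (3, 1), (3, 2), (3, 3), (3, 4), (3, 5), (3, 6), (4, 1), (4, 2), (4, 3), (4, 4), (4, 5), (4, 6), (5, 1), (5, 2), (5, 3), (5, 4), (5, 5), (5, 6), (6, 1), (6, 2), (6, 3), (6, 4), (6, 5), (6, 6), (7, 1), (7, 2), (7, 3), (7, 4), (7, 5), (7, 6)]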